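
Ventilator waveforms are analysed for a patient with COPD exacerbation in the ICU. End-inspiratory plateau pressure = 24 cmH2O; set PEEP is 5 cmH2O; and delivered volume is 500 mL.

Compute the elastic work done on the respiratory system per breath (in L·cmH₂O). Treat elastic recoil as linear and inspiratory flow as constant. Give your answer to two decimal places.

4.75

Elastic work ≈ ½ × (Pplat − PEEP) × Vt = 0.5 × (24 − 5) × 0.500 L = 0.5 × 19.0 × 0.500 = 4.75 L·cmH2O.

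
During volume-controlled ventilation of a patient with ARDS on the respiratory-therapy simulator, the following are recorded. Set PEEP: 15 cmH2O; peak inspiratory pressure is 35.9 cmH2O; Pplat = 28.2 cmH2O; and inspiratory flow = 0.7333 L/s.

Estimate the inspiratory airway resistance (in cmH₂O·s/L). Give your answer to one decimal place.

10.5

Raw = (PIP − Pplat) / flow = (35.9 − 28.2) / 0.7333 = 7.7 / 0.7333 = 10.5 cmH2O·s/L.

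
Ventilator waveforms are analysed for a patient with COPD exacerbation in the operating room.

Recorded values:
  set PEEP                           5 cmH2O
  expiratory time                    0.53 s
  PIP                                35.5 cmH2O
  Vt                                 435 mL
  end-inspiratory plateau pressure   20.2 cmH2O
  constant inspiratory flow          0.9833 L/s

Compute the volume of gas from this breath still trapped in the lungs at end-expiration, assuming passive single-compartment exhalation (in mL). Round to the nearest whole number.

R = (PIP − Pplat)/V̇ = (35.5 − 20.2) / 0.9833 = 15.3/0.9833 = 15.56 cmH2O·s/L.
C = Vt/(Pplat − PEEP) = 435.0 / (20.2 − 5) = 435.0/15.2 = 28.618 mL/cmH2O.
τ = R × C = 15.56 × 0.02862 L/cmH2O = 0.4453 s.
Fraction remaining = e^(−Te/τ) = e^(−0.53/0.4453) = 0.3042.
Trapped volume = 435.0 × 0.3042 = 132.33 mL.

132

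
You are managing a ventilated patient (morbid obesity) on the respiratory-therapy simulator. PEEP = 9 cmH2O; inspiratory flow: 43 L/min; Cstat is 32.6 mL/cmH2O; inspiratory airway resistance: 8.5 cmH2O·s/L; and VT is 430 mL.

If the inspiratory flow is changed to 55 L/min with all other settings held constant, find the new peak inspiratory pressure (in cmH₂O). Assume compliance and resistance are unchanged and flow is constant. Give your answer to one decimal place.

30.0

Flow: 43 L/min ÷ 60 = 0.7167 L/s.
New flow: 55 L/min ÷ 60 = 0.9167 L/s.
PIP = Vt/C + R·V̇ + PEEP (constant-flow equation of motion).
Only the resistive term changes: ΔPIP = R × ΔV̇ = 8.5 × (0.9167 − 0.7167) = 8.5 × 0.2 = 1.7 cmH2O.
Original PIP = 430/32.6 + 8.5×0.7167 + 9 = 28.282 cmH2O; new PIP = 28.282 + (1.7) = 29.982 cmH2O.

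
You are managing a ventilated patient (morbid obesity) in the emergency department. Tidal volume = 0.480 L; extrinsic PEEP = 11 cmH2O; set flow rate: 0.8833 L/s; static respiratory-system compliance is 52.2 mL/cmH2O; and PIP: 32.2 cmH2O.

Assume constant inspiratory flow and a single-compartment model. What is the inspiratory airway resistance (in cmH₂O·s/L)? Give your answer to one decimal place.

Equation of motion (constant flow): PIP = Vt/C + R·V̇ + PEEP.
R·V̇ = PIP − Vt/C − PEEP = 32.2 − 480/52.2 − 11 = 32.2 − 9.195 − 11 = 12.005 cmH2O.
R = 12.005 / 0.8833 = 13.591 cmH2O·s/L.

13.6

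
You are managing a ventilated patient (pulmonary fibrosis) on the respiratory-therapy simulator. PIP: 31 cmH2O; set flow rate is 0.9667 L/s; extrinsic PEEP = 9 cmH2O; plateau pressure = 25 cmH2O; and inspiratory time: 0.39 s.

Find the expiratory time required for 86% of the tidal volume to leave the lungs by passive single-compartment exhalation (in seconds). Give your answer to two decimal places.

Vt = flow × Ti = 0.9667 L/s × 0.39 s × 1000 mL/L = 377.01 mL.
R = (PIP − Pplat)/V̇ = (31 − 25) / 0.9667 = 6.0/0.9667 = 6.207 cmH2O·s/L.
C = Vt/(Pplat − PEEP) = 377.01 / (25 − 9) = 377.01/16.0 = 23.563 mL/cmH2O.
τ = R × C = 6.207 × 0.02356 L/cmH2O = 0.1462 s.
t = −τ·ln(1 − 0.86) = −0.1462·ln(0.14) = 0.2874 s.

0.29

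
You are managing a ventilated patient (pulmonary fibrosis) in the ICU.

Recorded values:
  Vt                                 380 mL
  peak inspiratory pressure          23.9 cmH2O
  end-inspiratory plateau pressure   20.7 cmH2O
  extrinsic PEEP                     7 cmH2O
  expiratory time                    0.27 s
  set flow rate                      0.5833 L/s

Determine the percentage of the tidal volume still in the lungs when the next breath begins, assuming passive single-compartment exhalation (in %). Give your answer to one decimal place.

17.0

R = (PIP − Pplat)/V̇ = (23.9 − 20.7) / 0.5833 = 3.2/0.5833 = 5.486 cmH2O·s/L.
C = Vt/(Pplat − PEEP) = 380.0 / (20.7 − 7) = 380.0/13.7 = 27.737 mL/cmH2O.
τ = R × C = 5.486 × 0.02774 L/cmH2O = 0.1522 s.
Fraction remaining at end-expiration = e^(−Te/τ) = e^(−0.27/0.1522) = 0.1697 → 16.97%.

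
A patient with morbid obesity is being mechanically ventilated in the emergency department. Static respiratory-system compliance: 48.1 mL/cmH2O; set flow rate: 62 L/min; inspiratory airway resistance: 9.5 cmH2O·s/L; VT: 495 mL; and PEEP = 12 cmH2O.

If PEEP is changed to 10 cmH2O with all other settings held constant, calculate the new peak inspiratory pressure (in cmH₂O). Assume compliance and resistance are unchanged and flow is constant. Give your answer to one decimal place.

Flow: 62 L/min ÷ 60 = 1.0333 L/s.
PIP = Vt/C + R·V̇ + PEEP (constant-flow equation of motion).
Only the baseline term changes: ΔPIP = ΔPEEP = 10 − 12 = -2.0 cmH2O.
Original PIP = 495/48.1 + 9.5×1.0333 + 12 = 32.107 cmH2O; new PIP = 32.107 + (-2.0) = 30.107 cmH2O.

30.1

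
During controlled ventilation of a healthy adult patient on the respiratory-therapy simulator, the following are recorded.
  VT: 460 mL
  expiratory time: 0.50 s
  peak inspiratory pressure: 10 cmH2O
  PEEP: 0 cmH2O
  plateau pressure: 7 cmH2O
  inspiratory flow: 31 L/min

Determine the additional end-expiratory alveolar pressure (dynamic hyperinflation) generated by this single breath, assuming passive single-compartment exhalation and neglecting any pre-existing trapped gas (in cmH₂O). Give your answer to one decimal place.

Flow: 31 L/min ÷ 60 = 0.5167 L/s.
R = (PIP − Pplat)/V̇ = (10 − 7) / 0.5167 = 3.0/0.5167 = 5.806 cmH2O·s/L.
C = Vt/(Pplat − PEEP) = 460.0 / (7 − 0) = 460.0/7.0 = 65.714 mL/cmH2O.
τ = R × C = 5.806 × 0.06571 L/cmH2O = 0.3815 s.
Fraction remaining = e^(−Te/τ) = e^(−0.50/0.3815) = 0.2697; trapped volume = 460.0 × 0.2697 = 124.06 mL.
Additional alveolar pressure from trapping ≈ V_trapped / C = 124.06 / 65.714 = 1.888 cmH2O.

1.9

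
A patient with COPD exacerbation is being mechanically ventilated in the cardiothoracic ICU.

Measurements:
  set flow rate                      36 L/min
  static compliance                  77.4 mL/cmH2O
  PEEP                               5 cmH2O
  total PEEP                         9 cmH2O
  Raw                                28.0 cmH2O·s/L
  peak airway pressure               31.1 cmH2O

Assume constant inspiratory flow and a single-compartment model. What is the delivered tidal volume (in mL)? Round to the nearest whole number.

Flow: 36 L/min ÷ 60 = 0.6 L/s.
Total PEEP = 9 cmH2O (set 5 + intrinsic 4); this is the baseline alveolar pressure.
Equation of motion (constant flow): PIP = Vt/C + R·V̇ + PEEP.
Vt/C = PIP − R·V̇ − PEEP = 31.1 − 16.8 − 9 = 5.3 cmH2O.
Vt = C × 5.3 = 77.4 × 5.3 = 410.22 mL.

410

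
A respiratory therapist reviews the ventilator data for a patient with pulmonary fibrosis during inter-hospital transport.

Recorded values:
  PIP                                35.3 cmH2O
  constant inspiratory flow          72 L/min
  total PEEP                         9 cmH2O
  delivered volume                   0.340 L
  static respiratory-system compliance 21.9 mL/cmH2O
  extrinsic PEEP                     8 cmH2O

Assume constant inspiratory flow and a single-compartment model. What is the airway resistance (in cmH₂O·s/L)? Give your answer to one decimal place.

9.0

Flow: 72 L/min ÷ 60 = 1.2 L/s.
Total PEEP = 9 cmH2O (set 8 + intrinsic 1); this is the baseline alveolar pressure.
Equation of motion (constant flow): PIP = Vt/C + R·V̇ + PEEP.
R·V̇ = PIP − Vt/C − PEEP = 35.3 − 340/21.9 − 9 = 35.3 − 15.525 − 9 = 10.775 cmH2O.
R = 10.775 / 1.2 = 8.979 cmH2O·s/L.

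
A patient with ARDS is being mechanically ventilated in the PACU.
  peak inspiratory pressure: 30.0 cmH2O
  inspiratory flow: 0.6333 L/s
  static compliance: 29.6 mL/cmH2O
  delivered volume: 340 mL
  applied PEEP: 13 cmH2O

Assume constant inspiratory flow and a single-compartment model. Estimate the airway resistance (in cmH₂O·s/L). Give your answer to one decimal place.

8.7

Equation of motion (constant flow): PIP = Vt/C + R·V̇ + PEEP.
R·V̇ = PIP − Vt/C − PEEP = 30.0 − 340/29.6 − 13 = 30.0 − 11.486 − 13 = 5.514 cmH2O.
R = 5.514 / 0.6333 = 8.707 cmH2O·s/L.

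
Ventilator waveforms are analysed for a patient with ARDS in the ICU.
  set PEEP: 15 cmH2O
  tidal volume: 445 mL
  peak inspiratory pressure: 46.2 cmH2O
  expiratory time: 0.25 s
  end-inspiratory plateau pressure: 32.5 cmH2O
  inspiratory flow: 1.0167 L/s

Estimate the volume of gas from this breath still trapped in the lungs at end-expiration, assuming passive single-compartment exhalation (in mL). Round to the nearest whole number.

215

R = (PIP − Pplat)/V̇ = (46.2 − 32.5) / 1.0167 = 13.7/1.0167 = 13.475 cmH2O·s/L.
C = Vt/(Pplat − PEEP) = 445.0 / (32.5 − 15) = 445.0/17.5 = 25.429 mL/cmH2O.
τ = R × C = 13.475 × 0.02543 L/cmH2O = 0.3427 s.
Fraction remaining = e^(−Te/τ) = e^(−0.25/0.3427) = 0.4821.
Trapped volume = 445.0 × 0.4821 = 214.53 mL.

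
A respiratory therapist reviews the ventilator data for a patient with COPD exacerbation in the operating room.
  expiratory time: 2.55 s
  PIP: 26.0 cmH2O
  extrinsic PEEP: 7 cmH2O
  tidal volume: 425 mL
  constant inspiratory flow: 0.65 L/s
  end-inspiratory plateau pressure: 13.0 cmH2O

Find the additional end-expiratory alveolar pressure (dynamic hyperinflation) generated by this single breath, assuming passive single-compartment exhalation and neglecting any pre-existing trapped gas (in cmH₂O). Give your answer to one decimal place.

1.0

R = (PIP − Pplat)/V̇ = (26.0 − 13.0) / 0.65 = 13.0/0.65 = 20.0 cmH2O·s/L.
C = Vt/(Pplat − PEEP) = 425.0 / (13.0 − 7) = 425.0/6.0 = 70.833 mL/cmH2O.
τ = R × C = 20.0 × 0.07083 L/cmH2O = 1.417 s.
Fraction remaining = e^(−Te/τ) = e^(−2.55/1.417) = 0.1654; trapped volume = 425.0 × 0.1654 = 70.295 mL.
Additional alveolar pressure from trapping ≈ V_trapped / C = 70.295 / 70.833 = 0.9924 cmH2O.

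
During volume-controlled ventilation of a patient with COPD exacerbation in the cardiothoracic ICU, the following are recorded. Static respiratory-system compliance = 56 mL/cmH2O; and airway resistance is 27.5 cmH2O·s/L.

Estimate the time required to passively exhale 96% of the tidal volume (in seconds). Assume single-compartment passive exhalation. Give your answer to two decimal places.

τ = R × C = 27.5 × 56 mL/cmH2O = 27.5 × 0.056 L/cmH2O = 1.54 s.
Exhaled fraction f = 1 − e^(−t/τ) → t = −τ·ln(1 − f) = −1.54·ln(0.04) = 4.957 s.

4.96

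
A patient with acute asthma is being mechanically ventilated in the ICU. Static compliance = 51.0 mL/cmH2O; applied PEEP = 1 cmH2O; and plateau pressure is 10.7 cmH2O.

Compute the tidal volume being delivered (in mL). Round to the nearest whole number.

Vt = Cstat × (Pplat − PEEP) = 51.0 × (10.7 − 1) = 51.0 × 9.7 = 494.7 mL.

495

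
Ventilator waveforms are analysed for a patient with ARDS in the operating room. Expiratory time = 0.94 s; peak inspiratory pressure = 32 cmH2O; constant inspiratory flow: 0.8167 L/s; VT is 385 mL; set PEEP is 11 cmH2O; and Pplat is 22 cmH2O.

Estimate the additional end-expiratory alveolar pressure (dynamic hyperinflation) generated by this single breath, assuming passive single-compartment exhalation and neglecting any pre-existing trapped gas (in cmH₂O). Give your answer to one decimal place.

1.2

R = (PIP − Pplat)/V̇ = (32 − 22) / 0.8167 = 10.0/0.8167 = 12.244 cmH2O·s/L.
C = Vt/(Pplat − PEEP) = 385.0 / (22 − 11) = 385.0/11.0 = 35.0 mL/cmH2O.
τ = R × C = 12.244 × 0.035 L/cmH2O = 0.4285 s.
Fraction remaining = e^(−Te/τ) = e^(−0.94/0.4285) = 0.1115; trapped volume = 385.0 × 0.1115 = 42.928 mL.
Additional alveolar pressure from trapping ≈ V_trapped / C = 42.928 / 35.0 = 1.227 cmH2O.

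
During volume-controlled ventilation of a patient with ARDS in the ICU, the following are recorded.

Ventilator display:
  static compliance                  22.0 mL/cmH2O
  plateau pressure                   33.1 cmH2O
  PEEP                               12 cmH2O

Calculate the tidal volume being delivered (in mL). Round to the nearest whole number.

Vt = Cstat × (Pplat − PEEP) = 22.0 × (33.1 − 12) = 22.0 × 21.1 = 464.2 mL.

464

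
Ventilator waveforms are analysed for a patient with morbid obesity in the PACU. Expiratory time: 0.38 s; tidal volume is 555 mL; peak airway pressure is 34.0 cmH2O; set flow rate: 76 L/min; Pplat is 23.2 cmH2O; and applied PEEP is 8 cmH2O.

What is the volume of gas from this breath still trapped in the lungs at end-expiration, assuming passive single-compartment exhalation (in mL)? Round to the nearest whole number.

Flow: 76 L/min ÷ 60 = 1.2667 L/s.
R = (PIP − Pplat)/V̇ = (34.0 − 23.2) / 1.2667 = 10.8/1.2667 = 8.526 cmH2O·s/L.
C = Vt/(Pplat − PEEP) = 555.0 / (23.2 − 8) = 555.0/15.2 = 36.513 mL/cmH2O.
τ = R × C = 8.526 × 0.03651 L/cmH2O = 0.3113 s.
Fraction remaining = e^(−Te/τ) = e^(−0.38/0.3113) = 0.295.
Trapped volume = 555.0 × 0.295 = 163.73 mL.

164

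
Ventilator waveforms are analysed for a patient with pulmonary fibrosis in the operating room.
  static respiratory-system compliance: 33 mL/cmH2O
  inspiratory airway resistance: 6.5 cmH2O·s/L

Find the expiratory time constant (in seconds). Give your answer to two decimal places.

0.21

τ = R × C = 6.5 × 33 mL/cmH2O = 6.5 × 0.033 L/cmH2O = 0.2145 s.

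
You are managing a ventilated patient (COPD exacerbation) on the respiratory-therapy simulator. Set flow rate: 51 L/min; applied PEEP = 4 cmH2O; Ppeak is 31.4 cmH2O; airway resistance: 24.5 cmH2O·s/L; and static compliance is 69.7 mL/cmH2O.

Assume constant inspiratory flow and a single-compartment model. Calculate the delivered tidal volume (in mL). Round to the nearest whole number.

Flow: 51 L/min ÷ 60 = 0.85 L/s.
Equation of motion (constant flow): PIP = Vt/C + R·V̇ + PEEP.
Vt/C = PIP − R·V̇ − PEEP = 31.4 − 20.825 − 4 = 6.575 cmH2O.
Vt = C × 6.575 = 69.7 × 6.575 = 458.28 mL.

458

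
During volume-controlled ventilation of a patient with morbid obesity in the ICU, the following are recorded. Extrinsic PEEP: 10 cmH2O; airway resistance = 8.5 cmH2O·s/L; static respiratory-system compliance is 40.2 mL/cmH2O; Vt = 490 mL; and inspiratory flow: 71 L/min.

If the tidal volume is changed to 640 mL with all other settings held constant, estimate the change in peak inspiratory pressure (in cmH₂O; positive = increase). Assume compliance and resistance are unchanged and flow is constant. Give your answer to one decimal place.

PIP = Vt/C + R·V̇ + PEEP (constant-flow equation of motion).
Only the elastic term changes: ΔPIP = ΔVt / C = (640 − 490) / 40.2 = 3.731 cmH2O.

3.7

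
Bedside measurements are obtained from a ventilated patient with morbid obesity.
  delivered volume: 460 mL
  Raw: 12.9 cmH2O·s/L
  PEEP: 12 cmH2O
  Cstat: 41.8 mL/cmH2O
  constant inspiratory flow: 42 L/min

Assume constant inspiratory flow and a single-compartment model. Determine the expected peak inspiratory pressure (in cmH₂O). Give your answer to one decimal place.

32.0

Flow: 42 L/min ÷ 60 = 0.7 L/s.
Equation of motion (constant flow): PIP = Vt/C + R·V̇ + PEEP.
PIP = 460/41.8 + 12.9×0.7 + 12 = 11.005 + 9.03 + 12 = 32.035 cmH2O.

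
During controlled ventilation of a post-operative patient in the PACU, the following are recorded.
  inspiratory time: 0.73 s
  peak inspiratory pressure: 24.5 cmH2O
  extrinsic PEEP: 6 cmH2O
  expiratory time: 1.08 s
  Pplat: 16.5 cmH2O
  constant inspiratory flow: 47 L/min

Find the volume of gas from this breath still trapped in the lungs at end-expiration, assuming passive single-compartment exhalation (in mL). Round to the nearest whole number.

82

Flow: 47 L/min ÷ 60 = 0.7833 L/s.
Vt = flow × Ti = 0.7833 L/s × 0.73 s × 1000 mL/L = 571.81 mL.
R = (PIP − Pplat)/V̇ = (24.5 − 16.5) / 0.7833 = 8.0/0.7833 = 10.213 cmH2O·s/L.
C = Vt/(Pplat − PEEP) = 571.81 / (16.5 − 6) = 571.81/10.5 = 54.458 mL/cmH2O.
τ = R × C = 10.213 × 0.05446 L/cmH2O = 0.5562 s.
Fraction remaining = e^(−Te/τ) = e^(−1.08/0.5562) = 0.1435.
Trapped volume = 571.81 × 0.1435 = 82.055 mL.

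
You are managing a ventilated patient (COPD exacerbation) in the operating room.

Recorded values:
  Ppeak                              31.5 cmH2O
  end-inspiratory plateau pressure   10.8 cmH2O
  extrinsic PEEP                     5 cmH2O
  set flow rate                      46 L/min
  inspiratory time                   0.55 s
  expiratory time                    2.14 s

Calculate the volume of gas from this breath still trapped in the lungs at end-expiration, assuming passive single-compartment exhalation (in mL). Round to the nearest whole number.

Flow: 46 L/min ÷ 60 = 0.7667 L/s.
Vt = flow × Ti = 0.7667 L/s × 0.55 s × 1000 mL/L = 421.69 mL.
R = (PIP − Pplat)/V̇ = (31.5 − 10.8) / 0.7667 = 20.7/0.7667 = 26.999 cmH2O·s/L.
C = Vt/(Pplat − PEEP) = 421.69 / (10.8 − 5) = 421.69/5.8 = 72.705 mL/cmH2O.
τ = R × C = 26.999 × 0.07271 L/cmH2O = 1.963 s.
Fraction remaining = e^(−Te/τ) = e^(−2.14/1.963) = 0.3362.
Trapped volume = 421.69 × 0.3362 = 141.77 mL.

142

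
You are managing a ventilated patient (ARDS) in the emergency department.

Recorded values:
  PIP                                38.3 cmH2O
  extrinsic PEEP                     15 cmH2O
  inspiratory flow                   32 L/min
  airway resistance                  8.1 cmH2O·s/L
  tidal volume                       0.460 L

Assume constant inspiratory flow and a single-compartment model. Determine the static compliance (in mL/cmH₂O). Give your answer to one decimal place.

Flow: 32 L/min ÷ 60 = 0.5333 L/s.
Equation of motion (constant flow): PIP = Vt/C + R·V̇ + PEEP.
Vt/C = PIP − R·V̇ − PEEP = 38.3 − 8.1×0.5333 − 15 = 38.3 − 4.32 − 15 = 18.98 cmH2O.
C = Vt / 18.98 = 460 / 18.98 = 24.236 mL/cmH2O.

24.2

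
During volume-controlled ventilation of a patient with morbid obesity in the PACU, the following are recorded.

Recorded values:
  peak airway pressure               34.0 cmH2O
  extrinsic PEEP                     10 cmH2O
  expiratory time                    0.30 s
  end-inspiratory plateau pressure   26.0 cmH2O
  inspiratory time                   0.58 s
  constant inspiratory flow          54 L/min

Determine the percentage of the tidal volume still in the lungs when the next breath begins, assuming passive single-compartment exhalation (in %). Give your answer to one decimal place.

35.5

Flow: 54 L/min ÷ 60 = 0.9 L/s.
Vt = flow × Ti = 0.9 L/s × 0.58 s × 1000 mL/L = 522.0 mL.
R = (PIP − Pplat)/V̇ = (34.0 − 26.0) / 0.9 = 8.0/0.9 = 8.889 cmH2O·s/L.
C = Vt/(Pplat − PEEP) = 522.0 / (26.0 − 10) = 522.0/16.0 = 32.625 mL/cmH2O.
τ = R × C = 8.889 × 0.03263 L/cmH2O = 0.29 s.
Fraction remaining at end-expiration = e^(−Te/τ) = e^(−0.30/0.29) = 0.3554 → 35.54%.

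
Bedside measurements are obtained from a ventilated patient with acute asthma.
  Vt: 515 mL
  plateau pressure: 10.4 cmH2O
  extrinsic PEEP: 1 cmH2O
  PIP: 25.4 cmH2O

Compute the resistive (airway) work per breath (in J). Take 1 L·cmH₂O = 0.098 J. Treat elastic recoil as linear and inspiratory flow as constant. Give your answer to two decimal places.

0.76

With constant inspiratory flow the resistive pressure is constant at PIP − Pplat = 25.4 − 10.4 = 15.0 cmH2O, so resistive work = 15.0 × 0.515 = 7.725 L·cmH2O.
× 0.098 J/(L·cmH2O) → 0.7571 J.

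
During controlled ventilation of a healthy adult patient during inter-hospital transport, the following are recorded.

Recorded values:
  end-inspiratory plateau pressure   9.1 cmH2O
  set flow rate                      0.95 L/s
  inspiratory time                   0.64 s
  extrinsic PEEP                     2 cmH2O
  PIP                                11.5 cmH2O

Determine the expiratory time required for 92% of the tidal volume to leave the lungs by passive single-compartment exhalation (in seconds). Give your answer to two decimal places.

Vt = flow × Ti = 0.95 L/s × 0.64 s × 1000 mL/L = 608.0 mL.
R = (PIP − Pplat)/V̇ = (11.5 − 9.1) / 0.95 = 2.4/0.95 = 2.526 cmH2O·s/L.
C = Vt/(Pplat − PEEP) = 608.0 / (9.1 − 2) = 608.0/7.1 = 85.634 mL/cmH2O.
τ = R × C = 2.526 × 0.08563 L/cmH2O = 0.2163 s.
t = −τ·ln(1 − 0.92) = −0.2163·ln(0.08) = 0.5463 s.

0.55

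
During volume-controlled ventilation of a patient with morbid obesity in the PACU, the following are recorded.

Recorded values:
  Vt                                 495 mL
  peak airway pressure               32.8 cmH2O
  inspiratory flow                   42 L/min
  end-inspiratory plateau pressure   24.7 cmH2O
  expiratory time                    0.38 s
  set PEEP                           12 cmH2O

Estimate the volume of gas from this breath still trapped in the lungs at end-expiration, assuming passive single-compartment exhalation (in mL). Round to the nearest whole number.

213

Flow: 42 L/min ÷ 60 = 0.7 L/s.
R = (PIP − Pplat)/V̇ = (32.8 − 24.7) / 0.7 = 8.1/0.7 = 11.571 cmH2O·s/L.
C = Vt/(Pplat − PEEP) = 495.0 / (24.7 − 12) = 495.0/12.7 = 38.976 mL/cmH2O.
τ = R × C = 11.571 × 0.03898 L/cmH2O = 0.451 s.
Fraction remaining = e^(−Te/τ) = e^(−0.38/0.451) = 0.4306.
Trapped volume = 495.0 × 0.4306 = 213.15 mL.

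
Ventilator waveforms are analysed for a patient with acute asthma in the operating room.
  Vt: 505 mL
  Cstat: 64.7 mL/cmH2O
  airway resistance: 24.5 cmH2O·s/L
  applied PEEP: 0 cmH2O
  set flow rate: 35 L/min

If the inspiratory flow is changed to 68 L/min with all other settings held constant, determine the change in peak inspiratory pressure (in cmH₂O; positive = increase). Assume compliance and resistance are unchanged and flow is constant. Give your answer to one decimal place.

13.5

Flow: 35 L/min ÷ 60 = 0.5833 L/s.
New flow: 68 L/min ÷ 60 = 1.1333 L/s.
PIP = Vt/C + R·V̇ + PEEP (constant-flow equation of motion).
Only the resistive term changes: ΔPIP = R × ΔV̇ = 24.5 × (1.1333 − 0.5833) = 24.5 × 0.55 = 13.475 cmH2O.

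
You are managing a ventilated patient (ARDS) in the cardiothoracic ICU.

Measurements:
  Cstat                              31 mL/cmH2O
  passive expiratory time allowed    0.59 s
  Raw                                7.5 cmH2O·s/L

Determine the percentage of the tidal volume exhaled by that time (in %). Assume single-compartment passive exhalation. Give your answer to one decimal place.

92.1

τ = R × C = 7.5 × 31 mL/cmH2O = 7.5 × 0.031 L/cmH2O = 0.2325 s.
Passive exhalation: V(t)/V₀ = e^(−t/τ) = e^(−0.59/0.2325) = 0.07905.
Fraction exhaled = 1 − 0.07905 = 0.921 → 92.1%.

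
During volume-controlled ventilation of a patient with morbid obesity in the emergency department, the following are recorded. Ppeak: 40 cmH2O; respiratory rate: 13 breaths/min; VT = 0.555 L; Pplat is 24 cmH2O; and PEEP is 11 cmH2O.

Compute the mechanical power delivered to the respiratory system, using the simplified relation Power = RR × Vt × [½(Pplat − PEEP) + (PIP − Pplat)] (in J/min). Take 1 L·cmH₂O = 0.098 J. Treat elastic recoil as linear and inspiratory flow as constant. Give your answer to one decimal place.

15.9

Per-breath work = Vt × [½(Pplat−PEEP) + (PIP−Pplat)] = 0.555 × [0.5×13.0 + 16.0] = 0.555 × 22.5 = 12.488 L·cmH2O.
Power = 13 × 12.488 = 162.34 L·cmH2O/min.
× 0.098 J/(L·cmH2O) → 15.909 J/min.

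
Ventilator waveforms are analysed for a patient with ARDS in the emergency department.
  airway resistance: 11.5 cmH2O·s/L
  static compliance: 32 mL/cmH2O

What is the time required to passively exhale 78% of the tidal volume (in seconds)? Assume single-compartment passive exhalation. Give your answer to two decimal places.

0.56

τ = R × C = 11.5 × 32 mL/cmH2O = 11.5 × 0.032 L/cmH2O = 0.368 s.
Exhaled fraction f = 1 − e^(−t/τ) → t = −τ·ln(1 − f) = −0.368·ln(0.22) = 0.5572 s.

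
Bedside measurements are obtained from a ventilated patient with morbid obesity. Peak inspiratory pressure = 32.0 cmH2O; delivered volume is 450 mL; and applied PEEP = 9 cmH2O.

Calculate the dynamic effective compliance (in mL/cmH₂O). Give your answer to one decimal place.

Dynamic compliance = Vt / (PIP − PEEP) = 450 / (32.0 − 9) = 450 / 23.0 = 19.565 mL/cmH2O.

19.6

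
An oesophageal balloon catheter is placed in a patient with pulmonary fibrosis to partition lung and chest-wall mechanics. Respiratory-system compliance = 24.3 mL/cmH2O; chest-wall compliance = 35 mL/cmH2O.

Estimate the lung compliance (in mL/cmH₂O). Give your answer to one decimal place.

79.5

1/CL = 1/Crs − 1/Ccw.
1/CL = 1/24.3 − 1/35 = 0.01258.
CL = 79.491 mL/cmH2O.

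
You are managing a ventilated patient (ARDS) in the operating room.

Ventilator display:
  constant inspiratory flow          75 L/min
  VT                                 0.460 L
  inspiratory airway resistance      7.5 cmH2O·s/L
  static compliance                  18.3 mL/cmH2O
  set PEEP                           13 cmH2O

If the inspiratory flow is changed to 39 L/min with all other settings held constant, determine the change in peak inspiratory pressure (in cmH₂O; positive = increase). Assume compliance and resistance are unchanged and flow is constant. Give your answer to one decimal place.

Flow: 75 L/min ÷ 60 = 1.25 L/s.
New flow: 39 L/min ÷ 60 = 0.65 L/s.
PIP = Vt/C + R·V̇ + PEEP (constant-flow equation of motion).
Only the resistive term changes: ΔPIP = R × ΔV̇ = 7.5 × (0.65 − 1.25) = 7.5 × -0.6 = -4.5 cmH2O.

-4.5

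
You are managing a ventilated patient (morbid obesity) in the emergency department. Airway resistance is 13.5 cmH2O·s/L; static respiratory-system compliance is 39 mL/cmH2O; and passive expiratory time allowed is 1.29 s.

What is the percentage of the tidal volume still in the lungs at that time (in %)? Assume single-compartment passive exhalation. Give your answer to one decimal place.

8.6

τ = R × C = 13.5 × 39 mL/cmH2O = 13.5 × 0.039 L/cmH2O = 0.5265 s.
Passive exhalation: V(t)/V₀ = e^(−t/τ) = e^(−1.29/0.5265) = 0.08628.
Fraction remaining = 0.08628 → 8.628%.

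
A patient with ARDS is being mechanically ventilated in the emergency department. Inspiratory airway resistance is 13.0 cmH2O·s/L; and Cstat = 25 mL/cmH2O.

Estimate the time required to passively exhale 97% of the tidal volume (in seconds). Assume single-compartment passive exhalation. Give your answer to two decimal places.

1.14

τ = R × C = 13.0 × 25 mL/cmH2O = 13.0 × 0.025 L/cmH2O = 0.325 s.
Exhaled fraction f = 1 − e^(−t/τ) → t = −τ·ln(1 − f) = −0.325·ln(0.03) = 1.14 s.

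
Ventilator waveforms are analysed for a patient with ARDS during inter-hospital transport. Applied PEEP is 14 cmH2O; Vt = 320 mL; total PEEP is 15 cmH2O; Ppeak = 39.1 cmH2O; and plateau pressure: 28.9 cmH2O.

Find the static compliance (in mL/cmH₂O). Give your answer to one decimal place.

23.0

End-expiratory occlusion gives total PEEP = 15 cmH2O (intrinsic PEEP = 15 − 14 = 1). Use total PEEP for the elastic gradient.
Cstat = Vt / (Pplat − PEEPtotal) = 320 / (28.9 − 15) = 320 / 13.9 = 23.022 mL/cmH2O.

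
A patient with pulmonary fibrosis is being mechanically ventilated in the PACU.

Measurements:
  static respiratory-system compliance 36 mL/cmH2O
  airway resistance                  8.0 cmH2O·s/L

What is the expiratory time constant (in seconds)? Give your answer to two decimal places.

0.29

τ = R × C = 8.0 × 36 mL/cmH2O = 8.0 × 0.036 L/cmH2O = 0.288 s.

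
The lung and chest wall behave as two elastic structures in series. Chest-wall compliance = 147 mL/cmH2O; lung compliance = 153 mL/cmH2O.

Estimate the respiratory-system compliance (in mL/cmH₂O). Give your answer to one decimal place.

75.0

Lung and chest wall are elastances in series: 1/Crs = 1/CL + 1/Ccw.
1/Crs = 1/153 + 1/147 = 0.01334.
Crs = 74.963 mL/cmH2O.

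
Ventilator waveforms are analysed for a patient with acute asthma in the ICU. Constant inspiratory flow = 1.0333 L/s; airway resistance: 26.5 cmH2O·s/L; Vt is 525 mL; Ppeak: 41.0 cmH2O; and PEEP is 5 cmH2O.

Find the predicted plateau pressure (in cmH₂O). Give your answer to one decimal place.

Pplat = PIP − Raw × flow = 41.0 − 26.5 × 1.0333 = 41.0 − 27.382 = 13.618 cmH2O.

13.6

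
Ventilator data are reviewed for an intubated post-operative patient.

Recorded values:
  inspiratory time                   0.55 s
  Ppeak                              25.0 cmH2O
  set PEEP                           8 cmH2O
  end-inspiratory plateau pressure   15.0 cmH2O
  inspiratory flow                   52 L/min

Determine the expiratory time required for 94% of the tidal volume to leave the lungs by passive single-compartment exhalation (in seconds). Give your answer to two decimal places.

Flow: 52 L/min ÷ 60 = 0.8667 L/s.
Vt = flow × Ti = 0.8667 L/s × 0.55 s × 1000 mL/L = 476.69 mL.
R = (PIP − Pplat)/V̇ = (25.0 − 15.0) / 0.8667 = 10.0/0.8667 = 11.538 cmH2O·s/L.
C = Vt/(Pplat − PEEP) = 476.69 / (15.0 − 8) = 476.69/7.0 = 68.099 mL/cmH2O.
τ = R × C = 11.538 × 0.0681 L/cmH2O = 0.7857 s.
t = −τ·ln(1 − 0.94) = −0.7857·ln(0.06) = 2.21 s.

2.21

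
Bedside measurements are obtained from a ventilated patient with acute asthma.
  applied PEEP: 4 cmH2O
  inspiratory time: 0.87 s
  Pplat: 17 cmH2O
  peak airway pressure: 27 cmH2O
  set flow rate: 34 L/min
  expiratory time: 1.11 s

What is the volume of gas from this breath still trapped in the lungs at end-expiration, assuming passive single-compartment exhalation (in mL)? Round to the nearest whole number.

94

Flow: 34 L/min ÷ 60 = 0.5667 L/s.
Vt = flow × Ti = 0.5667 L/s × 0.87 s × 1000 mL/L = 493.03 mL.
R = (PIP − Pplat)/V̇ = (27 − 17) / 0.5667 = 10.0/0.5667 = 17.646 cmH2O·s/L.
C = Vt/(Pplat − PEEP) = 493.03 / (17 − 4) = 493.03/13.0 = 37.925 mL/cmH2O.
τ = R × C = 17.646 × 0.03793 L/cmH2O = 0.6693 s.
Fraction remaining = e^(−Te/τ) = e^(−1.11/0.6693) = 0.1904.
Trapped volume = 493.03 × 0.1904 = 93.873 mL.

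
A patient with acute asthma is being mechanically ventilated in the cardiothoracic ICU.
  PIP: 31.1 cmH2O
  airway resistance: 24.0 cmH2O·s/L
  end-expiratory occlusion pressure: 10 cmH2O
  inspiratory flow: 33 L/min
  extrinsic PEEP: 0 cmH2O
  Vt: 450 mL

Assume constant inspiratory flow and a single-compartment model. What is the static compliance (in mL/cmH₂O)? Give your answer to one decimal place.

Flow: 33 L/min ÷ 60 = 0.55 L/s.
Total PEEP = 10 cmH2O (set 0 + intrinsic 10); this is the baseline alveolar pressure.
Equation of motion (constant flow): PIP = Vt/C + R·V̇ + PEEP.
Vt/C = PIP − R·V̇ − PEEP = 31.1 − 24.0×0.55 − 10 = 31.1 − 13.2 − 10 = 7.9 cmH2O.
C = Vt / 7.9 = 450 / 7.9 = 56.962 mL/cmH2O.

57.0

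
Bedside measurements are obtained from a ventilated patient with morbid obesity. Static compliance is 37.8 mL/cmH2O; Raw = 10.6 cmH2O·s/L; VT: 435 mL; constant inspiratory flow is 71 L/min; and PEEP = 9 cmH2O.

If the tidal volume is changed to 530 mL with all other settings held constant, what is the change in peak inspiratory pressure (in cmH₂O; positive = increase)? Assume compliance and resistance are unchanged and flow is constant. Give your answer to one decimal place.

PIP = Vt/C + R·V̇ + PEEP (constant-flow equation of motion).
Only the elastic term changes: ΔPIP = ΔVt / C = (530 − 435) / 37.8 = 2.513 cmH2O.

2.5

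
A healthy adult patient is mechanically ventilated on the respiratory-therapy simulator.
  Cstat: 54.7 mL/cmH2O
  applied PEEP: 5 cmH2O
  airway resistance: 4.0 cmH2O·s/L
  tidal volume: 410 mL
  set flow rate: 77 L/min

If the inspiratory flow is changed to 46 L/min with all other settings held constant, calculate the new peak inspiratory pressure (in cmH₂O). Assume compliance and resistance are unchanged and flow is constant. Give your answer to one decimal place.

Flow: 77 L/min ÷ 60 = 1.2833 L/s.
New flow: 46 L/min ÷ 60 = 0.7667 L/s.
PIP = Vt/C + R·V̇ + PEEP (constant-flow equation of motion).
Only the resistive term changes: ΔPIP = R × ΔV̇ = 4.0 × (0.7667 − 1.2833) = 4.0 × -0.5166 = -2.066 cmH2O.
Original PIP = 410/54.7 + 4.0×1.2833 + 5 = 17.629 cmH2O; new PIP = 17.629 + (-2.066) = 15.563 cmH2O.

15.6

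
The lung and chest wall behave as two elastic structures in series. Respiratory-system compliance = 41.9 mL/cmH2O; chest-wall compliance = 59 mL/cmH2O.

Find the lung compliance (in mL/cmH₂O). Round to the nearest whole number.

145

1/CL = 1/Crs − 1/Ccw.
1/CL = 1/41.9 − 1/59 = 0.006917.
CL = 144.57 mL/cmH2O.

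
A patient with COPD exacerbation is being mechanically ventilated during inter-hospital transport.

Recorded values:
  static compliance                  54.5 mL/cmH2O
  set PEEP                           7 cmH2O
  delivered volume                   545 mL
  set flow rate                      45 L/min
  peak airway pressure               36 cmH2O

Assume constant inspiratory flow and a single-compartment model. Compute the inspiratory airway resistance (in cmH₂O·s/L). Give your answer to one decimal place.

25.3

Flow: 45 L/min ÷ 60 = 0.75 L/s.
Equation of motion (constant flow): PIP = Vt/C + R·V̇ + PEEP.
R·V̇ = PIP − Vt/C − PEEP = 36 − 545/54.5 − 7 = 36 − 10.0 − 7 = 19.0 cmH2O.
R = 19.0 / 0.75 = 25.333 cmH2O·s/L.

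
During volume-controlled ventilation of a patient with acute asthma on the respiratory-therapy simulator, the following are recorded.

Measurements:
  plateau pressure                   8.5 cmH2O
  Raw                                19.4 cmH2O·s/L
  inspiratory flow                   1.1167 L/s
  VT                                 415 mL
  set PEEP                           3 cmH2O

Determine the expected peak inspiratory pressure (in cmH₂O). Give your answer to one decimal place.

PIP = Pplat + Raw × flow = 8.5 + 19.4 × 1.1167 = 8.5 + 21.664 = 30.164 cmH2O.

30.2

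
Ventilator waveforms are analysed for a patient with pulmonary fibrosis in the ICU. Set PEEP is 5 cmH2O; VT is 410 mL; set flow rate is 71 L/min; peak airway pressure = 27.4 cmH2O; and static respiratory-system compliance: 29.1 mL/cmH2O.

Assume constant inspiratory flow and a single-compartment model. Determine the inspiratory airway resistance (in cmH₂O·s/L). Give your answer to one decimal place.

Flow: 71 L/min ÷ 60 = 1.1833 L/s.
Equation of motion (constant flow): PIP = Vt/C + R·V̇ + PEEP.
R·V̇ = PIP − Vt/C − PEEP = 27.4 − 410/29.1 − 5 = 27.4 − 14.089 − 5 = 8.311 cmH2O.
R = 8.311 / 1.1833 = 7.024 cmH2O·s/L.

7.0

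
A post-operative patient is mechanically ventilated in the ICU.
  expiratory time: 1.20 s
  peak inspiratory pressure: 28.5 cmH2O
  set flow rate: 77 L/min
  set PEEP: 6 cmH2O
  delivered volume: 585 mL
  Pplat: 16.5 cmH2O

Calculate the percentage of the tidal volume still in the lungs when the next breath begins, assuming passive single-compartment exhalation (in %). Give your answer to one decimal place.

Flow: 77 L/min ÷ 60 = 1.2833 L/s.
R = (PIP − Pplat)/V̇ = (28.5 − 16.5) / 1.2833 = 12.0/1.2833 = 9.351 cmH2O·s/L.
C = Vt/(Pplat − PEEP) = 585.0 / (16.5 − 6) = 585.0/10.5 = 55.714 mL/cmH2O.
τ = R × C = 9.351 × 0.05571 L/cmH2O = 0.5209 s.
Fraction remaining at end-expiration = e^(−Te/τ) = e^(−1.20/0.5209) = 0.09989 → 9.989%.

10.0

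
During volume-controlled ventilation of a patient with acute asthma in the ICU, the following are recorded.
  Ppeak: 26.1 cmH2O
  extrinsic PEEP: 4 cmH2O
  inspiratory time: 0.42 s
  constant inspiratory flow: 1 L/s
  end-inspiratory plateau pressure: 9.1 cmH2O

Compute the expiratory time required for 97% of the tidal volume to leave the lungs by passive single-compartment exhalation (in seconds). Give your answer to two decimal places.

Vt = flow × Ti = 1 L/s × 0.42 s × 1000 mL/L = 420.0 mL.
R = (PIP − Pplat)/V̇ = (26.1 − 9.1) / 1 = 17.0/1 = 17.0 cmH2O·s/L.
C = Vt/(Pplat − PEEP) = 420.0 / (9.1 − 4) = 420.0/5.1 = 82.353 mL/cmH2O.
τ = R × C = 17.0 × 0.08235 L/cmH2O = 1.4 s.
t = −τ·ln(1 − 0.97) = −1.4·ln(0.03) = 4.909 s.

4.91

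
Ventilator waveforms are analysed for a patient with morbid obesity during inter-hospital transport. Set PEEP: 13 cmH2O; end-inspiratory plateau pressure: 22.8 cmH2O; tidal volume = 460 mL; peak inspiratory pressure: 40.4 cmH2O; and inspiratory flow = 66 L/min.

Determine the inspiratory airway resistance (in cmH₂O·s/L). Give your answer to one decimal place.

16.0

Flow: 66 L/min ÷ 60 = 1.1 L/s.
Raw = (PIP − Pplat) / flow = (40.4 − 22.8) / 1.1 = 17.6 / 1.1 = 16.0 cmH2O·s/L.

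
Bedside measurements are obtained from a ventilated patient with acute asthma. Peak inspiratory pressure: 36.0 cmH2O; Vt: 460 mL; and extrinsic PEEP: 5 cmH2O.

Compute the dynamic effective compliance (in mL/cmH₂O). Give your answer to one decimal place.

Dynamic compliance = Vt / (PIP − PEEP) = 460 / (36.0 − 5) = 460 / 31.0 = 14.839 mL/cmH2O.

14.8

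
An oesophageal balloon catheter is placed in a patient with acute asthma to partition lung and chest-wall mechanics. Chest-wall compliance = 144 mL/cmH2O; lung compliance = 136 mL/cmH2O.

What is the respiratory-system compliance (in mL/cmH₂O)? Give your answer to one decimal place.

Lung and chest wall are elastances in series: 1/Crs = 1/CL + 1/Ccw.
1/Crs = 1/136 + 1/144 = 0.0143.
Crs = 69.93 mL/cmH2O.

69.9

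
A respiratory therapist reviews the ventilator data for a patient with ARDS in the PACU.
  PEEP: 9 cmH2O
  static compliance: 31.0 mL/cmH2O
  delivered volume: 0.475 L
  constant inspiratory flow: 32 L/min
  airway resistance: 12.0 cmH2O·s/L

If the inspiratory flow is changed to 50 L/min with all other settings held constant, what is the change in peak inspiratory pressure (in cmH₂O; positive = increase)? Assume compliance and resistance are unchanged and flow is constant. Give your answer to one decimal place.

Flow: 32 L/min ÷ 60 = 0.5333 L/s.
New flow: 50 L/min ÷ 60 = 0.8333 L/s.
PIP = Vt/C + R·V̇ + PEEP (constant-flow equation of motion).
Only the resistive term changes: ΔPIP = R × ΔV̇ = 12.0 × (0.8333 − 0.5333) = 12.0 × 0.3 = 3.6 cmH2O.

3.6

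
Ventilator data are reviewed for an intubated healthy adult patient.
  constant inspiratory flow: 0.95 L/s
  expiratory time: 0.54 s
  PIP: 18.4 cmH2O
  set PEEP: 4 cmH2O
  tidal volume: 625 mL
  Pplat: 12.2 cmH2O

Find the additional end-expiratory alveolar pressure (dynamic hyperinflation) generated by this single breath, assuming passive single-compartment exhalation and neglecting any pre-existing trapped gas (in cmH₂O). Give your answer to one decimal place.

R = (PIP − Pplat)/V̇ = (18.4 − 12.2) / 0.95 = 6.2/0.95 = 6.526 cmH2O·s/L.
C = Vt/(Pplat − PEEP) = 625.0 / (12.2 − 4) = 625.0/8.2 = 76.22 mL/cmH2O.
τ = R × C = 6.526 × 0.07622 L/cmH2O = 0.4974 s.
Fraction remaining = e^(−Te/τ) = e^(−0.54/0.4974) = 0.3377; trapped volume = 625.0 × 0.3377 = 211.06 mL.
Additional alveolar pressure from trapping ≈ V_trapped / C = 211.06 / 76.22 = 2.769 cmH2O.

2.8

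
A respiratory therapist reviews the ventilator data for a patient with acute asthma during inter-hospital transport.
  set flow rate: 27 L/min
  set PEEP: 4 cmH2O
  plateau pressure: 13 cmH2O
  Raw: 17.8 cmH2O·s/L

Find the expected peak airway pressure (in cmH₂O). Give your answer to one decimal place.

21.0

Flow: 27 L/min ÷ 60 = 0.45 L/s.
PIP = Pplat + Raw × flow = 13 + 17.8 × 0.45 = 13 + 8.01 = 21.01 cmH2O.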